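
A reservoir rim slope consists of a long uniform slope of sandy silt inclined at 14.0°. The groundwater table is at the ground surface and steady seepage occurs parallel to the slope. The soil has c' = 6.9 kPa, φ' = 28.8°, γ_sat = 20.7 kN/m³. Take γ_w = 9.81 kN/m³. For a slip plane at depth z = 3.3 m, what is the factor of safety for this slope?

With seepage parallel to the slope and the water table at the surface, the effective normal stress on the slip plane uses the buoyant unit weight γ' = γ_sat − γ_w while the driving shear stress uses γ_sat:
FS = [c' + γ' z cos²β tanφ'] / [γ_sat z sinβ cosβ]
γ' = 20.7 − 9.81 = 10.89 kN/m³
Numerator = 6.9 + 10.89·3.3·cos²14.0°·tan28.8° = 6.9 + 10.89·3.3·0.9415·0.5498 = 25.500 kPa
Denominator = 20.7·3.3·sin14.0°·cos14.0° = 20.7·3.3·0.2419·0.9703 = 16.035 kPa
FS = 25.500 / 16.035 = 1.590

FS = 1.59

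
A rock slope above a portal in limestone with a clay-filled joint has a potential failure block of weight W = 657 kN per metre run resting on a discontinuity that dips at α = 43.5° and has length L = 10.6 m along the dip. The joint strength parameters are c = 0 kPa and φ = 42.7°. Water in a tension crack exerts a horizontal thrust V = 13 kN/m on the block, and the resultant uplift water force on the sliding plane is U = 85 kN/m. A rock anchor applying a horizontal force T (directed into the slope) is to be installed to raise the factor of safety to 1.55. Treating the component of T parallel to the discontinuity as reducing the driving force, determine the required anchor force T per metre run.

T = 206 kN/m

Resolving forces along and normal to the sliding plane, with the horizontal anchor force T adding T·sinα to the effective normal force and T·cosα acting up the plane against the driving force:
FS = [cL + (W cosα − U − V sinα + T sinα) tanφ] / [W sinα + V cosα − T cosα]
Without the anchor: N' = 382.6 kN/m, driving T_d = 461.7 kN/m, resisting R = 0·10.6 + 382.6·tan42.7° = 353.1 kN/m, FS = 0.76.
Setting FS = 1.55 and solving for T:
1.55·(461.7 − T cos43.5°) = 353.1 + T sin43.5°·tan42.7°
T·(sin43.5°·tan42.7° + 1.55·cos43.5°) = 1.55·461.7 − 353.1
T·(0.6884·0.9228 + 1.55·0.7254) = 715.6 − 353.1 = 362.5
T·1.7595 = 362.5
T = 206.0 kN/m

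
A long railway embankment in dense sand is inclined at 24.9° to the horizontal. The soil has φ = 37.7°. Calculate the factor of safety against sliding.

For a dry cohesionless infinite slope the factor of safety is FS = tanφ / tanβ.
FS = tan37.7° / tan24.9° = 0.7729 / 0.4642 = 1.665

FS = 1.67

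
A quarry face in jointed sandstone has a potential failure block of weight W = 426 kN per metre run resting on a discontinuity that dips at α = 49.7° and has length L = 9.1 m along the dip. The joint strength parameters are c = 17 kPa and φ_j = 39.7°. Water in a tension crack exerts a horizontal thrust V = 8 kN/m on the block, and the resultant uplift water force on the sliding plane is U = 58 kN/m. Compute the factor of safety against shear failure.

FS = 1.00

Resolving the block weight along and normal to the plane and applying the Mohr–Coulomb strength on the joint:
N' = W cosα − U − V sinα = 426·cos49.7° − 58 − 8·sin49.7° = 211.4 kN/m
Driving force T = W sinα + V cosα = 426·sin49.7° + 8·cos49.7° = 330.1 kN/m
Resisting force R = c·L + N'·tanφ_j = 17·9.1 + 211.4·tan39.7° = 154.7 + 175.5 = 330.2 kN/m
FS = R / T = 330.2 / 330.1 = 1.000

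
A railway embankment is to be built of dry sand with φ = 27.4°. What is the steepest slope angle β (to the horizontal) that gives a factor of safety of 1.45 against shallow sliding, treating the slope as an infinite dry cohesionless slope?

For an infinite dry cohesionless slope FS = tanφ/tanβ, so tanβ = tanφ / FS.
tanβ = tan27.4° / 1.45 = 0.5184 / 1.45 = 0.3575
β = arctan(0.3575) = 19.67°

β = 19.7°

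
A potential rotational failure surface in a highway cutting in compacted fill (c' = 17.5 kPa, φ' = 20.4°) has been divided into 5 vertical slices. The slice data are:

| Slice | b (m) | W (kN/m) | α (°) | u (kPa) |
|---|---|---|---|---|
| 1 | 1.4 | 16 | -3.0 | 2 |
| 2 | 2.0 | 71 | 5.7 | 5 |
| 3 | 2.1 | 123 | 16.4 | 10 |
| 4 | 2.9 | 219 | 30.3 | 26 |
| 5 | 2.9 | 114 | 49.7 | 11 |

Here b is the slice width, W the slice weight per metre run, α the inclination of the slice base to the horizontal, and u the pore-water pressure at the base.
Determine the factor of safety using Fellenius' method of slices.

Ordinary method of slices: FS = Σ[c'·Δl_i + (W_i cosα_i − u_i·Δl_i)·tanφ'] / Σ W_i sinα_i, with Δl_i = b_i / cosα_i.
Slice 1: Δl = 1.4/cos(-3.0°) = 1.402 m; N'_1 = 16·cos(-3.0°) − 2·1.402 = 13.2; c'Δl = 24.53; W sinα = -0.8
Slice 2: Δl = 2.0/cos5.7° = 2.010 m; N'_2 = 71·cos5.7° − 5·2.010 = 60.6; c'Δl = 35.17; W sinα = 7.1
Slice 3: Δl = 2.1/cos16.4° = 2.189 m; N'_3 = 123·cos16.4° − 10·2.189 = 96.1; c'Δl = 38.31; W sinα = 34.7
Slice 4: Δl = 2.9/cos30.3° = 3.359 m; N'_4 = 219·cos30.3° − 26·3.359 = 101.8; c'Δl = 58.78; W sinα = 110.5
Slice 5: Δl = 2.9/cos49.7° = 4.484 m; N'_5 = 114·cos49.7° − 11·4.484 = 24.4; c'Δl = 78.46; W sinα = 86.9
Σc'Δl = 235.3 kN/m; ΣN' = 296.0 kN/m; ΣW sinα = 238.4 kN/m
Resisting = 235.3 + 296.0·tan20.4° = 235.3 + 110.1 = 345.4 kN/m
FS = 345.4 / 238.4 = 1.449

FS = 1.45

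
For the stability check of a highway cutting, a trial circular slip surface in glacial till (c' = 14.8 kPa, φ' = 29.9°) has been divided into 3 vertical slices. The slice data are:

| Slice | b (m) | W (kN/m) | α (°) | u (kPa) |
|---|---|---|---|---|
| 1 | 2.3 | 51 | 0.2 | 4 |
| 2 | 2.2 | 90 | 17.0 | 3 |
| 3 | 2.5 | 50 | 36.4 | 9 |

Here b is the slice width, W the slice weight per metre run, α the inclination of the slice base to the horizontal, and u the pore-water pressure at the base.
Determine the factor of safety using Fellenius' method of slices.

Ordinary method of slices: FS = Σ[c'·Δl_i + (W_i cosα_i − u_i·Δl_i)·tanφ'] / Σ W_i sinα_i, with Δl_i = b_i / cosα_i.
Slice 1: Δl = 2.3/cos0.2° = 2.300 m; N'_1 = 51·cos0.2° − 4·2.300 = 41.8; c'Δl = 34.04; W sinα = 0.2
Slice 2: Δl = 2.2/cos17.0° = 2.301 m; N'_2 = 90·cos17.0° − 3·2.301 = 79.2; c'Δl = 34.05; W sinα = 26.3
Slice 3: Δl = 2.5/cos36.4° = 3.106 m; N'_3 = 50·cos36.4° − 9·3.106 = 12.3; c'Δl = 45.97; W sinα = 29.7
Σc'Δl = 114.1 kN/m; ΣN' = 133.3 kN/m; ΣW sinα = 56.2 kN/m
Resisting = 114.1 + 133.3·tan29.9° = 114.1 + 76.6 = 190.7 kN/m
FS = 190.7 / 56.2 = 3.395

FS = 3.40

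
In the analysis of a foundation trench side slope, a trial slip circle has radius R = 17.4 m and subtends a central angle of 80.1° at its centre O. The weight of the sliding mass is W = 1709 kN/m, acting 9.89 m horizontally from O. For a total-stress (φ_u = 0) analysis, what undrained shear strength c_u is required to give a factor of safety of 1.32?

FS = c_u·L_a·R / (W·d), so c_u = FS·W·d / (L_a·R).
Arc length L_a = R·θ = 17.4·(80.1°·π/180) = 17.4·1.3980 = 24.33 m
c_u = 1.32·1709·9.89 / (24.33·17.4) = 22310.7 / 423.26 = 52.71 kPa

c_u = 52.7 kPa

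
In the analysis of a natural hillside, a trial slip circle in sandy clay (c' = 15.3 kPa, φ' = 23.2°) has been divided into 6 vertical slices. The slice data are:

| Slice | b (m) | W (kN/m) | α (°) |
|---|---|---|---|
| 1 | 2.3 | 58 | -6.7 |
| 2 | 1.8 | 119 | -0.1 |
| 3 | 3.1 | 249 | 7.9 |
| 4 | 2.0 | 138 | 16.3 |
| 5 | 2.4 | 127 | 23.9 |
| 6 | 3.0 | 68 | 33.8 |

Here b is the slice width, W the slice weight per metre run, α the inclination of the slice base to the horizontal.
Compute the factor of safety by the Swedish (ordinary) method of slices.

Ordinary method of slices: FS = Σ[c'·Δl_i + (W_i cosα_i)·tanφ'] / Σ W_i sinα_i, with Δl_i = b_i / cosα_i.
Slice 1: Δl = 2.3/cos(-6.7°) = 2.316 m; N'_1 = 58·cos(-6.7°) = 57.6; c'Δl = 35.43; W sinα = -6.8
Slice 2: Δl = 1.8/cos(-0.1°) = 1.800 m; N'_2 = 119·cos(-0.1°) = 119.0; c'Δl = 27.54; W sinα = -0.2
Slice 3: Δl = 3.1/cos7.9° = 3.130 m; N'_3 = 249·cos7.9° = 246.6; c'Δl = 47.88; W sinα = 34.2
Slice 4: Δl = 2.0/cos16.3° = 2.084 m; N'_4 = 138·cos16.3° = 132.5; c'Δl = 31.88; W sinα = 38.7
Slice 5: Δl = 2.4/cos23.9° = 2.625 m; N'_5 = 127·cos23.9° = 116.1; c'Δl = 40.16; W sinα = 51.5
Slice 6: Δl = 3.0/cos33.8° = 3.610 m; N'_6 = 68·cos33.8° = 56.5; c'Δl = 55.24; W sinα = 37.8
Σc'Δl = 238.1 kN/m; ΣN' = 728.3 kN/m; ΣW sinα = 155.3 kN/m
Resisting = 238.1 + 728.3·tan23.2° = 238.1 + 312.2 = 550.3 kN/m
FS = 550.3 / 155.3 = 3.544

FS = 3.54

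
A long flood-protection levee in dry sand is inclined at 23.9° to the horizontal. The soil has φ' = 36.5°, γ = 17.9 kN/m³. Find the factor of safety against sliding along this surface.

For a dry cohesionless infinite slope the factor of safety is FS = tanφ' / tanβ.
FS = tan36.5° / tan23.9° = 0.7400 / 0.4431 = 1.670

FS = 1.67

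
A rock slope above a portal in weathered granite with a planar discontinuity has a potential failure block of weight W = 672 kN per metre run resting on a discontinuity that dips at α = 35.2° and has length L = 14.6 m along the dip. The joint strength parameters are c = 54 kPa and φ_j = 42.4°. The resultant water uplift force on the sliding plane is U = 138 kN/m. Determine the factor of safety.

Resolving the block weight along and normal to the plane and applying the Mohr–Coulomb strength on the joint:
N' = W cosα − U = 672·cos35.2° − 138 = 411.1 kN/m
Driving force T = W sinα = 672·sin35.2° = 387.4 kN/m
Resisting force R = c·L + N'·tanφ_j = 54·14.6 + 411.1·tan42.4° = 788.4 + 375.4 = 1163.8 kN/m
FS = R / T = 1163.8 / 387.4 = 3.004

FS = 3.00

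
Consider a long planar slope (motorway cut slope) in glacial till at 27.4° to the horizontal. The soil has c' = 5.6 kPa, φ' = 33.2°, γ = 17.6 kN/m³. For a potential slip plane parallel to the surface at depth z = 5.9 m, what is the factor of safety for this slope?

For an infinite slope with a slip plane parallel to the surface (no pore pressure): FS = [c' + γz cos²β tanφ'] / [γz sinβ cosβ].
γz = 17.6·5.9 = 103.84 kN/m²
Numerator = 5.6 + 103.84·cos²27.4°·tan33.2° = 5.6 + 103.84·0.7882·0.6544 = 59.160 kPa
Denominator = 103.84·sin27.4°·cos27.4° = 103.84·0.4602·0.8878 = 42.426 kPa
FS = 59.160 / 42.426 = 1.394

FS = 1.39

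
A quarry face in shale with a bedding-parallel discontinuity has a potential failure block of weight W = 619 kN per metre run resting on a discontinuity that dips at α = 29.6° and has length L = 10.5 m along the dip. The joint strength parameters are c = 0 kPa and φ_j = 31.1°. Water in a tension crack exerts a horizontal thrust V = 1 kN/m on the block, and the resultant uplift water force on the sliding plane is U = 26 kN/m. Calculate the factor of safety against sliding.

FS = 1.01

Resolving the block weight along and normal to the plane and applying the Mohr–Coulomb strength on the joint:
N' = W cosα − U − V sinα = 619·cos29.6° − 26 − 1·sin29.6° = 511.7 kN/m
Driving force T = W sinα + V cosα = 619·sin29.6° + 1·cos29.6° = 306.6 kN/m
Resisting force R = c·L + N'·tanφ_j = 0·10.5 + 511.7·tan31.1° = 0.0 + 308.7 = 308.7 kN/m
FS = R / T = 308.7 / 306.6 = 1.007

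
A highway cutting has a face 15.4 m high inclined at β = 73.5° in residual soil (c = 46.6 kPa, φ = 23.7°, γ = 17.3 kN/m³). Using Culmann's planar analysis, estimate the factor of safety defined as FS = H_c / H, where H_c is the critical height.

FS = 1.73

H_c = (4c/γ) · sinβ cosφ / [1 − cos(β − φ)]
    = (4·46.6/17.3) · sin73.5°·cos23.7° / [1 − cos49.8°]
    = 10.775 · 0.8780 / 0.3545 = 26.68 m
FS = H_c / H = 26.68 / 15.4 = 1.733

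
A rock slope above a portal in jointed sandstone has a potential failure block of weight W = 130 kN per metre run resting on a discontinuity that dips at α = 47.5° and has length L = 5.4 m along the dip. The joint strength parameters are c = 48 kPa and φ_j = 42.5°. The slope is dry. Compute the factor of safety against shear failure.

FS = 3.54

Resolving the block weight along and normal to the plane and applying the Mohr–Coulomb strength on the joint:
N' = W cosα = 130·cos47.5° = 87.8 kN/m
Driving force T = W sinα = 130·sin47.5° = 95.8 kN/m
Resisting force R = c·L + N'·tanφ_j = 48·5.4 + 87.8·tan42.5° = 259.2 + 80.5 = 339.7 kN/m
FS = R / T = 339.7 / 95.8 = 3.544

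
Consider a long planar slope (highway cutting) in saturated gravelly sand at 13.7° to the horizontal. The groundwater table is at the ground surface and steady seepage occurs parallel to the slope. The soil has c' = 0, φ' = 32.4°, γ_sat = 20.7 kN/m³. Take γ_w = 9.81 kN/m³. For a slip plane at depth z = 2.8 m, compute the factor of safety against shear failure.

FS = 1.37

With seepage parallel to the slope and the water table at the surface, the effective normal stress on the slip plane uses the buoyant unit weight γ' = γ_sat − γ_w while the driving shear stress uses γ_sat:
FS = [c' + γ' z cos²β tanφ'] / [γ_sat z sinβ cosβ]
(For c' = 0 this reduces to FS = (γ'/γ_sat)·tanφ'/tanβ.)
γ' = 20.7 − 9.81 = 10.89 kN/m³
Numerator = 0.0 + 10.89·2.8·cos²13.7°·tan32.4° = 0.0 + 10.89·2.8·0.9439·0.6346 = 18.265 kPa
Denominator = 20.7·2.8·sin13.7°·cos13.7° = 20.7·2.8·0.2368·0.9715 = 13.337 kPa
FS = 18.265 / 13.337 = 1.370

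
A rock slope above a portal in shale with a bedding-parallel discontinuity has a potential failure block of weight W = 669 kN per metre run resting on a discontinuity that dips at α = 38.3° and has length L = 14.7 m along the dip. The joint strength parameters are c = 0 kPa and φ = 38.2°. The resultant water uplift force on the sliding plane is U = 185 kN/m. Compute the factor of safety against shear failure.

FS = 0.65

Resolving the block weight along and normal to the plane and applying the Mohr–Coulomb strength on the joint:
N' = W cosα − U = 669·cos38.3° − 185 = 340.0 kN/m
Driving force T = W sinα = 669·sin38.3° = 414.6 kN/m
Resisting force R = c·L + N'·tanφ = 0·14.7 + 340.0·tan38.2° = 0.0 + 267.6 = 267.6 kN/m
FS = R / T = 267.6 / 414.6 = 0.645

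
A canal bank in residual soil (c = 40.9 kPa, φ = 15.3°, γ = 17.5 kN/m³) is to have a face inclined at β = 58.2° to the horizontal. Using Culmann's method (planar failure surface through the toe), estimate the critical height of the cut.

Culmann's analysis gives the critical failure plane at α_cr = (β + φ)/2 = (58.2 + 15.3)/2 = 36.8°, and the critical height
H_c = (4c/γ) · sinβ cosφ / [1 − cos(β − φ)]
    = (4·40.9/17.5) · sin58.2°·cos15.3° / [1 − cos(42.9°)]
    = 9.349 · 0.8499·0.9646 / [1 − 0.7325]
    = 9.349 · 0.8198 / 0.2675
    = 28.65 m

H_c = 28.65 m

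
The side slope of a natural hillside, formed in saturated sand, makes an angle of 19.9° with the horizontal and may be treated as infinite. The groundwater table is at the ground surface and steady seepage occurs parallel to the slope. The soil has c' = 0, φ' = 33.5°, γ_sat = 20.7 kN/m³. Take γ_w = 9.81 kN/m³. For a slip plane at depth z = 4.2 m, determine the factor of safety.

FS = 0.96

With seepage parallel to the slope and the water table at the surface, the effective normal stress on the slip plane uses the buoyant unit weight γ' = γ_sat − γ_w while the driving shear stress uses γ_sat:
FS = [c' + γ' z cos²β tanφ'] / [γ_sat z sinβ cosβ]
(For c' = 0 this reduces to FS = (γ'/γ_sat)·tanφ'/tanβ.)
γ' = 20.7 − 9.81 = 10.89 kN/m³
Numerator = 0.0 + 10.89·4.2·cos²19.9°·tan33.5° = 0.0 + 10.89·4.2·0.8841·0.6619 = 26.766 kPa
Denominator = 20.7·4.2·sin19.9°·cos19.9° = 20.7·4.2·0.3404·0.9403 = 27.826 kPa
FS = 26.766 / 27.826 = 0.962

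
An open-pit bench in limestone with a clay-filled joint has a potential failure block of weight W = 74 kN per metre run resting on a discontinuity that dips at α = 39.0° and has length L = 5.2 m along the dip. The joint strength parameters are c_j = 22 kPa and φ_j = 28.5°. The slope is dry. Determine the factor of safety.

Resolving the block weight along and normal to the plane and applying the Mohr–Coulomb strength on the joint:
N' = W cosα = 74·cos39.0° = 57.5 kN/m
Driving force T = W sinα = 74·sin39.0° = 46.6 kN/m
Resisting force R = c_j·L + N'·tanφ_j = 22·5.2 + 57.5·tan28.5° = 114.4 + 31.2 = 145.6 kN/m
FS = R / T = 145.6 / 46.6 = 3.127

FS = 3.13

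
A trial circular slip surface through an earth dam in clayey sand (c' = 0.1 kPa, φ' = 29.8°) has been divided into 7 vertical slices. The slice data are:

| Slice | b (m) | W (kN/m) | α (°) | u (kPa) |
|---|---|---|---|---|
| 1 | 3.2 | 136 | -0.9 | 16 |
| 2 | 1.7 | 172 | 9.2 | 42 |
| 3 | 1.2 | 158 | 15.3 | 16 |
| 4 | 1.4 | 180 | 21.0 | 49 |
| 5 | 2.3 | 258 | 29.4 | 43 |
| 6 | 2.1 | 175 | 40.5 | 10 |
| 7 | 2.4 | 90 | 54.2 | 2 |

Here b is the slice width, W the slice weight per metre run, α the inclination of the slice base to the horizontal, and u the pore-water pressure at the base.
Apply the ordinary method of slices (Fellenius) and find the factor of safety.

FS = 0.87

Ordinary method of slices: FS = Σ[c'·Δl_i + (W_i cosα_i − u_i·Δl_i)·tanφ'] / Σ W_i sinα_i, with Δl_i = b_i / cosα_i.
Slice 1: Δl = 3.2/cos(-0.9°) = 3.200 m; N'_1 = 136·cos(-0.9°) − 16·3.200 = 84.8; c'Δl = 0.32; W sinα = -2.1
Slice 2: Δl = 1.7/cos9.2° = 1.722 m; N'_2 = 172·cos9.2° − 42·1.722 = 97.5; c'Δl = 0.17; W sinα = 27.5
Slice 3: Δl = 1.2/cos15.3° = 1.244 m; N'_3 = 158·cos15.3° − 16·1.244 = 132.5; c'Δl = 0.12; W sinα = 41.7
Slice 4: Δl = 1.4/cos21.0° = 1.500 m; N'_4 = 180·cos21.0° − 49·1.500 = 94.6; c'Δl = 0.15; W sinα = 64.5
Slice 5: Δl = 2.3/cos29.4° = 2.640 m; N'_5 = 258·cos29.4° − 43·2.640 = 111.3; c'Δl = 0.26; W sinα = 126.7
Slice 6: Δl = 2.1/cos40.5° = 2.762 m; N'_6 = 175·cos40.5° − 10·2.762 = 105.5; c'Δl = 0.28; W sinα = 113.7
Slice 7: Δl = 2.4/cos54.2° = 4.103 m; N'_7 = 90·cos54.2° − 2·4.103 = 44.4; c'Δl = 0.41; W sinα = 73.0
Σc'Δl = 1.7 kN/m; ΣN' = 670.4 kN/m; ΣW sinα = 444.9 kN/m
Resisting = 1.7 + 670.4·tan29.8° = 1.7 + 384.0 = 385.7 kN/m
FS = 385.7 / 444.9 = 0.867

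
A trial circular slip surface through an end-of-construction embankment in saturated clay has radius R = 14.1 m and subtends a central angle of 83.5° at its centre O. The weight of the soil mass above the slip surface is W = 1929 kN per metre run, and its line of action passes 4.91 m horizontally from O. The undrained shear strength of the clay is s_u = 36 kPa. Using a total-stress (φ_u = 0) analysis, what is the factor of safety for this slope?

Taking moments about the centre O, the resisting moment is provided by the undrained shear strength acting along the arc:
Arc length L_a = R·θ = 14.1·(83.5°·π/180) = 14.1·1.4573 = 20.55 m
M_R = s_u·L_a·R = 36·20.55·14.1 = 10430.5 kN·m/m
M_D = W·d = 1929·4.91 = 9471.4 kN·m/m
FS = M_R / M_D = 10430.5 / 9471.4 = 1.101

FS = 1.10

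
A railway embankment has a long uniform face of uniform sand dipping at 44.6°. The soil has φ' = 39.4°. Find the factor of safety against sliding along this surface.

FS = 0.83

For a dry cohesionless infinite slope the factor of safety is FS = tanφ' / tanβ.
FS = tan39.4° / tan44.6° = 0.8214 / 0.9861 = 0.833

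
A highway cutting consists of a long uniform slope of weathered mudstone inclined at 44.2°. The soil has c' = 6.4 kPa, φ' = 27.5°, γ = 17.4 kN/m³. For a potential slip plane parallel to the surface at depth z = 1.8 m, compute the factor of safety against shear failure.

FS = 0.94

For an infinite slope with a slip plane parallel to the surface (no pore pressure): FS = [c' + γz cos²β tanφ'] / [γz sinβ cosβ].
γz = 17.4·1.8 = 31.32 kN/m²
Numerator = 6.4 + 31.32·cos²44.2°·tan27.5° = 6.4 + 31.32·0.5140·0.5206 = 14.780 kPa
Denominator = 31.32·sin44.2°·cos44.2° = 31.32·0.6972·0.7169 = 15.654 kPa
FS = 14.780 / 15.654 = 0.944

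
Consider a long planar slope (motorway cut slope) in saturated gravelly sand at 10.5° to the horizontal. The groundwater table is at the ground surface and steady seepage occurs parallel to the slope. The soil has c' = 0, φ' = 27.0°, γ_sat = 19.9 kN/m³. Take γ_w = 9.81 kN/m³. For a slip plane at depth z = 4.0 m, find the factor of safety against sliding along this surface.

With seepage parallel to the slope and the water table at the surface, the effective normal stress on the slip plane uses the buoyant unit weight γ' = γ_sat − γ_w while the driving shear stress uses γ_sat:
FS = [c' + γ' z cos²β tanφ'] / [γ_sat z sinβ cosβ]
(For c' = 0 this reduces to FS = (γ'/γ_sat)·tanφ'/tanβ.)
γ' = 19.9 − 9.81 = 10.09 kN/m³
Numerator = 0.0 + 10.09·4.0·cos²10.5°·tan27.0° = 0.0 + 10.09·4.0·0.9668·0.5095 = 19.882 kPa
Denominator = 19.9·4.0·sin10.5°·cos10.5° = 19.9·4.0·0.1822·0.9833 = 14.263 kPa
FS = 19.882 / 14.263 = 1.394

FS = 1.39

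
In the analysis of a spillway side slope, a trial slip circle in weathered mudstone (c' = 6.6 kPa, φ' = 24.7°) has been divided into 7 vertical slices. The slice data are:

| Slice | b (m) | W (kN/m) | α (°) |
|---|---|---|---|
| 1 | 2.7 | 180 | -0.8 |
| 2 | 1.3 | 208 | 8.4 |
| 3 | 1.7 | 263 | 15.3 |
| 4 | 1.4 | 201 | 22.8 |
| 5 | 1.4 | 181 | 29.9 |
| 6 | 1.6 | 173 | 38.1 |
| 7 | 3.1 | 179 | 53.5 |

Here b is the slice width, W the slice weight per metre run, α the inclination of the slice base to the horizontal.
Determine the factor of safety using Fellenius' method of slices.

Ordinary method of slices: FS = Σ[c'·Δl_i + (W_i cosα_i)·tanφ'] / Σ W_i sinα_i, with Δl_i = b_i / cosα_i.
Slice 1: Δl = 2.7/cos(-0.8°) = 2.700 m; N'_1 = 180·cos(-0.8°) = 180.0; c'Δl = 17.82; W sinα = -2.5
Slice 2: Δl = 1.3/cos8.4° = 1.314 m; N'_2 = 208·cos8.4° = 205.8; c'Δl = 8.67; W sinα = 30.4
Slice 3: Δl = 1.7/cos15.3° = 1.762 m; N'_3 = 263·cos15.3° = 253.7; c'Δl = 11.63; W sinα = 69.4
Slice 4: Δl = 1.4/cos22.8° = 1.519 m; N'_4 = 201·cos22.8° = 185.3; c'Δl = 10.02; W sinα = 77.9
Slice 5: Δl = 1.4/cos29.9° = 1.615 m; N'_5 = 181·cos29.9° = 156.9; c'Δl = 10.66; W sinα = 90.2
Slice 6: Δl = 1.6/cos38.1° = 2.033 m; N'_6 = 173·cos38.1° = 136.1; c'Δl = 13.42; W sinα = 106.7
Slice 7: Δl = 3.1/cos53.5° = 5.212 m; N'_7 = 179·cos53.5° = 106.5; c'Δl = 34.40; W sinα = 143.9
Σc'Δl = 106.6 kN/m; ΣN' = 1224.2 kN/m; ΣW sinα = 516.0 kN/m
Resisting = 106.6 + 1224.2·tan24.7° = 106.6 + 563.1 = 669.7 kN/m
FS = 669.7 / 516.0 = 1.298

FS = 1.30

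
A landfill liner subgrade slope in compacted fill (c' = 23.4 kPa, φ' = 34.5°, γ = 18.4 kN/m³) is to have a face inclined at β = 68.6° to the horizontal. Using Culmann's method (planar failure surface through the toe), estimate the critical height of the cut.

H_c = 22.70 m

Culmann's analysis gives the critical failure plane at α_cr = (β + φ')/2 = (68.6 + 34.5)/2 = 51.5°, and the critical height
H_c = (4c'/γ) · sinβ cosφ' / [1 − cos(β − φ')]
    = (4·23.4/18.4) · sin68.6°·cos34.5° / [1 − cos(34.1°)]
    = 5.087 · 0.9311·0.8241 / [1 − 0.8281]
    = 5.087 · 0.7673 / 0.1719
    = 22.70 m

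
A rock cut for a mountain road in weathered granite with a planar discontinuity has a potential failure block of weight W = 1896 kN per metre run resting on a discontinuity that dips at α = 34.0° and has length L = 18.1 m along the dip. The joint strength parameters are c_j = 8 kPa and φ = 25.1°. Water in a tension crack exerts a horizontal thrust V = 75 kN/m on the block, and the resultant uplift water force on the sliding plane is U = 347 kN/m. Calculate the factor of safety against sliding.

FS = 0.62

Resolving the block weight along and normal to the plane and applying the Mohr–Coulomb strength on the joint:
N' = W cosα − U − V sinα = 1896·cos34.0° − 347 − 75·sin34.0° = 1182.9 kN/m
Driving force T = W sinα + V cosα = 1896·sin34.0° + 75·cos34.0° = 1122.4 kN/m
Resisting force R = c_j·L + N'·tanφ = 8·18.1 + 1182.9·tan25.1° = 144.8 + 554.1 = 698.9 kN/m
FS = R / T = 698.9 / 1122.4 = 0.623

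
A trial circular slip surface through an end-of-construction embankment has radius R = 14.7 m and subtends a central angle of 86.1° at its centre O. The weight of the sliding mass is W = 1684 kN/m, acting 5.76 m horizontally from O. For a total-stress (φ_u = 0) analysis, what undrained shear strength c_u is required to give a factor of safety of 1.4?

c_u = 41.8 kPa

FS = c_u·L_a·R / (W·d), so c_u = FS·W·d / (L_a·R).
Arc length L_a = R·θ = 14.7·(86.1°·π/180) = 14.7·1.5027 = 22.09 m
c_u = 1.4·1684·5.76 / (22.09·14.7) = 13579.8 / 324.72 = 41.82 kPa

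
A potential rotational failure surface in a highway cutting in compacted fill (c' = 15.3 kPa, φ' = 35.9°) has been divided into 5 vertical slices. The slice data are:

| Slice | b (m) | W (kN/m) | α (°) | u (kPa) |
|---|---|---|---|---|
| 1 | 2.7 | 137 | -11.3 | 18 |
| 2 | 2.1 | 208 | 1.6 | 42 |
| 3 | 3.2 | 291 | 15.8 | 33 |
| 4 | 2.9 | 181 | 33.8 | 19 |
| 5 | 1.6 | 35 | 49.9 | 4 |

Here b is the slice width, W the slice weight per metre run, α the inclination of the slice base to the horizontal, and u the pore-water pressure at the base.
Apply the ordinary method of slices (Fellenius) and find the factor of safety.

Ordinary method of slices: FS = Σ[c'·Δl_i + (W_i cosα_i − u_i·Δl_i)·tanφ'] / Σ W_i sinα_i, with Δl_i = b_i / cosα_i.
Slice 1: Δl = 2.7/cos(-11.3°) = 2.753 m; N'_1 = 137·cos(-11.3°) − 18·2.753 = 84.8; c'Δl = 42.13; W sinα = -26.8
Slice 2: Δl = 2.1/cos1.6° = 2.101 m; N'_2 = 208·cos1.6° − 42·2.101 = 119.7; c'Δl = 32.14; W sinα = 5.8
Slice 3: Δl = 3.2/cos15.8° = 3.326 m; N'_3 = 291·cos15.8° − 33·3.326 = 170.3; c'Δl = 50.88; W sinα = 79.2
Slice 4: Δl = 2.9/cos33.8° = 3.490 m; N'_4 = 181·cos33.8° − 19·3.490 = 84.1; c'Δl = 53.39; W sinα = 100.7
Slice 5: Δl = 1.6/cos49.9° = 2.484 m; N'_5 = 35·cos49.9° − 4·2.484 = 12.6; c'Δl = 38.01; W sinα = 26.8
Σc'Δl = 216.6 kN/m; ΣN' = 471.4 kN/m; ΣW sinα = 185.7 kN/m
Resisting = 216.6 + 471.4·tan35.9° = 216.6 + 341.3 = 557.8 kN/m
FS = 557.8 / 185.7 = 3.005

FS = 3.00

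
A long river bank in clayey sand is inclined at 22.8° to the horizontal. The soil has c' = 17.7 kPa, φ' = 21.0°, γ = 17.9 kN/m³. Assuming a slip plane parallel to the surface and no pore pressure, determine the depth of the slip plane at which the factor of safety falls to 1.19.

Setting FS = 1.19 in FS = [c' + γz cos²β tanφ'] / [γz sinβ cosβ] and solving for z:
z = c' / [γ cosβ (FS·sinβ − cosβ·tanφ')]
  = 17.7 / [17.9·cos22.8°·(1.19·sin22.8° − cos22.8°·tan21.0°)]
  = 17.7 / [17.9·0.9219·(1.19·0.3875 − 0.9219·0.3839)]
  = 17.7 / 1.7702 = 9.999 m

z = 10.00 m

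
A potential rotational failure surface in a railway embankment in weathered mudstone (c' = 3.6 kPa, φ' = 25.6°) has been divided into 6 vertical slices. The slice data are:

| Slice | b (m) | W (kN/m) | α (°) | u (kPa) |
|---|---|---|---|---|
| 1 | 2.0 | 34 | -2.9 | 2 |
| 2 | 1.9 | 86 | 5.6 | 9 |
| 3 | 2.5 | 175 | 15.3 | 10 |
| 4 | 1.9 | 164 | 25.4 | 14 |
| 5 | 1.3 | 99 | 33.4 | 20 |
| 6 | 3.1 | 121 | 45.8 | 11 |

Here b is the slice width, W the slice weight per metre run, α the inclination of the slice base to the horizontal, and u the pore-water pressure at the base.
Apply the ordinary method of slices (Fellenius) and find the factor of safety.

Ordinary method of slices: FS = Σ[c'·Δl_i + (W_i cosα_i − u_i·Δl_i)·tanφ'] / Σ W_i sinα_i, with Δl_i = b_i / cosα_i.
Slice 1: Δl = 2.0/cos(-2.9°) = 2.003 m; N'_1 = 34·cos(-2.9°) − 2·2.003 = 30.0; c'Δl = 7.21; W sinα = -1.7
Slice 2: Δl = 1.9/cos5.6° = 1.909 m; N'_2 = 86·cos5.6° − 9·1.909 = 68.4; c'Δl = 6.87; W sinα = 8.4
Slice 3: Δl = 2.5/cos15.3° = 2.592 m; N'_3 = 175·cos15.3° − 10·2.592 = 142.9; c'Δl = 9.33; W sinα = 46.2
Slice 4: Δl = 1.9/cos25.4° = 2.103 m; N'_4 = 164·cos25.4° − 14·2.103 = 118.7; c'Δl = 7.57; W sinα = 70.3
Slice 5: Δl = 1.3/cos33.4° = 1.557 m; N'_5 = 99·cos33.4° − 20·1.557 = 51.5; c'Δl = 5.61; W sinα = 54.5
Slice 6: Δl = 3.1/cos45.8° = 4.447 m; N'_6 = 121·cos45.8° − 11·4.447 = 35.4; c'Δl = 16.01; W sinα = 86.7
Σc'Δl = 52.6 kN/m; ΣN' = 446.9 kN/m; ΣW sinα = 264.4 kN/m
Resisting = 52.6 + 446.9·tan25.6° = 52.6 + 214.1 = 266.7 kN/m
FS = 266.7 / 264.4 = 1.009

FS = 1.01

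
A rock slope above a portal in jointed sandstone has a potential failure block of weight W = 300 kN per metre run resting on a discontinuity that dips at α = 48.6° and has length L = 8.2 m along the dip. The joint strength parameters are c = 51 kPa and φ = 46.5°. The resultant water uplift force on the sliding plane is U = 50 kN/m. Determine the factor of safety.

Resolving the block weight along and normal to the plane and applying the Mohr–Coulomb strength on the joint:
N' = W cosα − U = 300·cos48.6° − 50 = 148.4 kN/m
Driving force T = W sinα = 300·sin48.6° = 225.0 kN/m
Resisting force R = c·L + N'·tanφ = 51·8.2 + 148.4·tan46.5° = 418.2 + 156.4 = 574.6 kN/m
FS = R / T = 574.6 / 225.0 = 2.553

FS = 2.55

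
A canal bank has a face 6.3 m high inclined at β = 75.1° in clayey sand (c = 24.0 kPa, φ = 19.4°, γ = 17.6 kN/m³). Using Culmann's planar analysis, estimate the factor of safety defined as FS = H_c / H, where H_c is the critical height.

FS = 1.81

H_c = (4c/γ) · sinβ cosφ / [1 − cos(β − φ)]
    = (4·24.0/17.6) · sin75.1°·cos19.4° / [1 − cos55.7°]
    = 5.455 · 0.9115 / 0.4365 = 11.39 m
FS = H_c / H = 11.39 / 6.3 = 1.808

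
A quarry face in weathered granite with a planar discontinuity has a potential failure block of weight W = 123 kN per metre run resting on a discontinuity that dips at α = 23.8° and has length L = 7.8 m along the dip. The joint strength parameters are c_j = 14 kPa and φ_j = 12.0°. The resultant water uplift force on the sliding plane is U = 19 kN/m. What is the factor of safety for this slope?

Resolving the block weight along and normal to the plane and applying the Mohr–Coulomb strength on the joint:
N' = W cosα − U = 123·cos23.8° − 19 = 93.5 kN/m
Driving force T = W sinα = 123·sin23.8° = 49.6 kN/m
Resisting force R = c_j·L + N'·tanφ_j = 14·7.8 + 93.5·tan12.0° = 109.2 + 19.9 = 129.1 kN/m
FS = R / T = 129.1 / 49.6 = 2.601

FS = 2.60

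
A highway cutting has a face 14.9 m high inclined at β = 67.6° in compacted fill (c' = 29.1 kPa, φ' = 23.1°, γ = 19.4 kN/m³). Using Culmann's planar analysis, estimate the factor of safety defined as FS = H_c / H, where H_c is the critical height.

H_c = (4c'/γ) · sinβ cosφ' / [1 − cos(β − φ')]
    = (4·29.1/19.4) · sin67.6°·cos23.1° / [1 − cos44.5°]
    = 6.000 · 0.8504 / 0.2867 = 17.79 m
FS = H_c / H = 17.79 / 14.9 = 1.194

FS = 1.19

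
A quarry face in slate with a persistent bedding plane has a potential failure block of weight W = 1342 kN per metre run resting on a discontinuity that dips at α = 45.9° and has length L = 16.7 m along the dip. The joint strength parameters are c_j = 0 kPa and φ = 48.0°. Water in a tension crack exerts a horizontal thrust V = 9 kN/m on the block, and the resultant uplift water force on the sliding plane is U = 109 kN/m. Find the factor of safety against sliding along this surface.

FS = 0.94

Resolving the block weight along and normal to the plane and applying the Mohr–Coulomb strength on the joint:
N' = W cosα − U − V sinα = 1342·cos45.9° − 109 − 9·sin45.9° = 818.5 kN/m
Driving force T = W sinα + V cosα = 1342·sin45.9° + 9·cos45.9° = 970.0 kN/m
Resisting force R = c_j·L + N'·tanφ = 0·16.7 + 818.5·tan48.0° = 0.0 + 909.0 = 909.0 kN/m
FS = R / T = 909.0 / 970.0 = 0.937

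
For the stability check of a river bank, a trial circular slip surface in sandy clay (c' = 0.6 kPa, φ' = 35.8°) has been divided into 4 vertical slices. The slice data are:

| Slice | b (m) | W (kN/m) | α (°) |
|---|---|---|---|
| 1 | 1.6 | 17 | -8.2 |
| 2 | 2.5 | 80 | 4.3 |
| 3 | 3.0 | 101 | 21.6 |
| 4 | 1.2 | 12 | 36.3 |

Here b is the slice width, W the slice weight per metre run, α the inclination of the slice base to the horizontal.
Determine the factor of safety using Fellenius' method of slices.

FS = 3.13

Ordinary method of slices: FS = Σ[c'·Δl_i + (W_i cosα_i)·tanφ'] / Σ W_i sinα_i, with Δl_i = b_i / cosα_i.
Slice 1: Δl = 1.6/cos(-8.2°) = 1.617 m; N'_1 = 17·cos(-8.2°) = 16.8; c'Δl = 0.97; W sinα = -2.4
Slice 2: Δl = 2.5/cos4.3° = 2.507 m; N'_2 = 80·cos4.3° = 79.8; c'Δl = 1.50; W sinα = 6.0
Slice 3: Δl = 3.0/cos21.6° = 3.227 m; N'_3 = 101·cos21.6° = 93.9; c'Δl = 1.94; W sinα = 37.2
Slice 4: Δl = 1.2/cos36.3° = 1.489 m; N'_4 = 12·cos36.3° = 9.7; c'Δl = 0.89; W sinα = 7.1
Σc'Δl = 5.3 kN/m; ΣN' = 200.2 kN/m; ΣW sinα = 47.9 kN/m
Resisting = 5.3 + 200.2·tan35.8° = 5.3 + 144.4 = 149.7 kN/m
FS = 149.7 / 47.9 = 3.128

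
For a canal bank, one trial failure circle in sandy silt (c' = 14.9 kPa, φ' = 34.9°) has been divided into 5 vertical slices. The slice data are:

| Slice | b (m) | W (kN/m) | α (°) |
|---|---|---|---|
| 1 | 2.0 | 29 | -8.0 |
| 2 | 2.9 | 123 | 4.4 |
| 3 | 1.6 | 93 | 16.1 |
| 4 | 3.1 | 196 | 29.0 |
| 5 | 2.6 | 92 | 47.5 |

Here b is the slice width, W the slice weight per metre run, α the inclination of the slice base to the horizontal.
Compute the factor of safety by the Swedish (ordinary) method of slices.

Ordinary method of slices: FS = Σ[c'·Δl_i + (W_i cosα_i)·tanφ'] / Σ W_i sinα_i, with Δl_i = b_i / cosα_i.
Slice 1: Δl = 2.0/cos(-8.0°) = 2.020 m; N'_1 = 29·cos(-8.0°) = 28.7; c'Δl = 30.09; W sinα = -4.0
Slice 2: Δl = 2.9/cos4.4° = 2.909 m; N'_2 = 123·cos4.4° = 122.6; c'Δl = 43.34; W sinα = 9.4
Slice 3: Δl = 1.6/cos16.1° = 1.665 m; N'_3 = 93·cos16.1° = 89.4; c'Δl = 24.81; W sinα = 25.8
Slice 4: Δl = 3.1/cos29.0° = 3.544 m; N'_4 = 196·cos29.0° = 171.4; c'Δl = 52.81; W sinα = 95.0
Slice 5: Δl = 2.6/cos47.5° = 3.848 m; N'_5 = 92·cos47.5° = 62.2; c'Δl = 57.34; W sinα = 67.8
Σc'Δl = 208.4 kN/m; ΣN' = 474.3 kN/m; ΣW sinα = 194.0 kN/m
Resisting = 208.4 + 474.3·tan34.9° = 208.4 + 330.9 = 539.3 kN/m
FS = 539.3 / 194.0 = 2.779

FS = 2.78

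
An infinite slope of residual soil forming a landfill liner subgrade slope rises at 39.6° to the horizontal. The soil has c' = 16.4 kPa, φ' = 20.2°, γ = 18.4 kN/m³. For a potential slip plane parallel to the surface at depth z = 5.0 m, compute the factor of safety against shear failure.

FS = 0.81

For an infinite slope with a slip plane parallel to the surface (no pore pressure): FS = [c' + γz cos²β tanφ'] / [γz sinβ cosβ].
γz = 18.4·5.0 = 92.00 kN/m²
Numerator = 16.4 + 92.00·cos²39.6°·tan20.2° = 16.4 + 92.00·0.5937·0.3679 = 36.496 kPa
Denominator = 92.00·sin39.6°·cos39.6° = 92.00·0.6374·0.7705 = 45.185 kPa
FS = 36.496 / 45.185 = 0.808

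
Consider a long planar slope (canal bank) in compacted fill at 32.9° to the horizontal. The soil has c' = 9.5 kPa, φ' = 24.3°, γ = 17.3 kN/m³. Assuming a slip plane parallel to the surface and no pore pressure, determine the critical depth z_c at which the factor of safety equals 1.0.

Setting FS = 1.00 in FS = [c' + γz cos²β tanφ'] / [γz sinβ cosβ] and solving for z:
z = c' / [γ cosβ (FS·sinβ − cosβ·tanφ')]
  = 9.5 / [17.3·cos32.9°·(1.00·sin32.9° − cos32.9°·tan24.3°)]
  = 9.5 / [17.3·0.8396·(1.00·0.5432 − 0.8396·0.4515)]
  = 9.5 / 2.3832 = 3.986 m

z_c = 3.99 m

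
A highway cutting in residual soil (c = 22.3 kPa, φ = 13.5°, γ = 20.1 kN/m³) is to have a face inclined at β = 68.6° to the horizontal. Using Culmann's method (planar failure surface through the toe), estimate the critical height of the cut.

Culmann's analysis gives the critical failure plane at α_cr = (β + φ)/2 = (68.6 + 13.5)/2 = 41.0°, and the critical height
H_c = (4c/γ) · sinβ cosφ / [1 − cos(β − φ)]
    = (4·22.3/20.1) · sin68.6°·cos13.5° / [1 − cos(55.1°)]
    = 4.438 · 0.9311·0.9724 / [1 − 0.5721]
    = 4.438 · 0.9053 / 0.4279
    = 9.39 m

H_c = 9.39 m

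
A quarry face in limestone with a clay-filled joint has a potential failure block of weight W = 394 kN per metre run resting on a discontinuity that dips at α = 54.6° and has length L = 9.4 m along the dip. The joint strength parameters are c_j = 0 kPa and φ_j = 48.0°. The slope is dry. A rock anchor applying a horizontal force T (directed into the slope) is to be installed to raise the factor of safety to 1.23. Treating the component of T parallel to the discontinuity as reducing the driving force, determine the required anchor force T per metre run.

T = 87 kN/m

Resolving forces along and normal to the sliding plane, with the horizontal anchor force T adding T·sinα to the effective normal force and T·cosα acting up the plane against the driving force:
FS = [c_jL + (W cosα + T sinα) tanφ_j] / [W sinα − T cosα]
Without the anchor: N' = 228.2 kN/m, driving T_d = 321.2 kN/m, resisting R = 0·9.4 + 228.2·tan48.0° = 253.5 kN/m, FS = 0.79.
Setting FS = 1.23 and solving for T:
1.23·(321.2 − T cos54.6°) = 253.5 + T sin54.6°·tan48.0°
T·(sin54.6°·tan48.0° + 1.23·cos54.6°) = 1.23·321.2 − 253.5
T·(0.8151·1.1106 + 1.23·0.5793) = 395.0 − 253.5 = 141.5
T·1.6178 = 141.5
T = 87.5 kN/m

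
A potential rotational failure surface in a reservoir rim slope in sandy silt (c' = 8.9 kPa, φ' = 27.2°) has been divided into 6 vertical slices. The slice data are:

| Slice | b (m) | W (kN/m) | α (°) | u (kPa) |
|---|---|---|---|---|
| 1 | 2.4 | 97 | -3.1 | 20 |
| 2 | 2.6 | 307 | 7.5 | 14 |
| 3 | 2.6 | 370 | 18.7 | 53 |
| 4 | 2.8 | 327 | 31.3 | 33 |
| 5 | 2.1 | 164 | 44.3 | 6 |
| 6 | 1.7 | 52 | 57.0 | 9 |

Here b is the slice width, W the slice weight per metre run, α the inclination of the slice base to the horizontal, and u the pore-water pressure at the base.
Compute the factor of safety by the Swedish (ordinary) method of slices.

FS = 1.16

Ordinary method of slices: FS = Σ[c'·Δl_i + (W_i cosα_i − u_i·Δl_i)·tanφ'] / Σ W_i sinα_i, with Δl_i = b_i / cosα_i.
Slice 1: Δl = 2.4/cos(-3.1°) = 2.404 m; N'_1 = 97·cos(-3.1°) − 20·2.404 = 48.8; c'Δl = 21.39; W sinα = -5.2
Slice 2: Δl = 2.6/cos7.5° = 2.622 m; N'_2 = 307·cos7.5° − 14·2.622 = 267.7; c'Δl = 23.34; W sinα = 40.1
Slice 3: Δl = 2.6/cos18.7° = 2.745 m; N'_3 = 370·cos18.7° − 53·2.745 = 205.0; c'Δl = 24.43; W sinα = 118.6
Slice 4: Δl = 2.8/cos31.3° = 3.277 m; N'_4 = 327·cos31.3° − 33·3.277 = 171.3; c'Δl = 29.16; W sinα = 169.9
Slice 5: Δl = 2.1/cos44.3° = 2.934 m; N'_5 = 164·cos44.3° − 6·2.934 = 99.8; c'Δl = 26.11; W sinα = 114.5
Slice 6: Δl = 1.7/cos57.0° = 3.121 m; N'_6 = 52·cos57.0° − 9·3.121 = 0.2; c'Δl = 27.78; W sinα = 43.6
Σc'Δl = 152.2 kN/m; ΣN' = 792.7 kN/m; ΣW sinα = 481.5 kN/m
Resisting = 152.2 + 792.7·tan27.2° = 152.2 + 407.4 = 559.6 kN/m
FS = 559.6 / 481.5 = 1.162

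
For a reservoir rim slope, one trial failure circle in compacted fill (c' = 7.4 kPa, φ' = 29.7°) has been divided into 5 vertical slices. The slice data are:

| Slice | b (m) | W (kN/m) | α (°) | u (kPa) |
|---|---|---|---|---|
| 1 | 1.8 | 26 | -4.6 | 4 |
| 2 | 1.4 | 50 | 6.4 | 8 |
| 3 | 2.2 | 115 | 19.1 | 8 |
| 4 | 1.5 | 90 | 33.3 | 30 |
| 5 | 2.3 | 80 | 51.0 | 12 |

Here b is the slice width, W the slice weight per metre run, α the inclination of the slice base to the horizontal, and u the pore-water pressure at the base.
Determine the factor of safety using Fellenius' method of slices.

Ordinary method of slices: FS = Σ[c'·Δl_i + (W_i cosα_i − u_i·Δl_i)·tanφ'] / Σ W_i sinα_i, with Δl_i = b_i / cosα_i.
Slice 1: Δl = 1.8/cos(-4.6°) = 1.806 m; N'_1 = 26·cos(-4.6°) − 4·1.806 = 18.7; c'Δl = 13.36; W sinα = -2.1
Slice 2: Δl = 1.4/cos6.4° = 1.409 m; N'_2 = 50·cos6.4° − 8·1.409 = 38.4; c'Δl = 10.42; W sinα = 5.6
Slice 3: Δl = 2.2/cos19.1° = 2.328 m; N'_3 = 115·cos19.1° − 8·2.328 = 90.0; c'Δl = 17.23; W sinα = 37.6
Slice 4: Δl = 1.5/cos33.3° = 1.795 m; N'_4 = 90·cos33.3° − 30·1.795 = 21.4; c'Δl = 13.28; W sinα = 49.4
Slice 5: Δl = 2.3/cos51.0° = 3.655 m; N'_5 = 80·cos51.0° − 12·3.655 = 6.5; c'Δl = 27.05; W sinα = 62.2
Σc'Δl = 81.3 kN/m; ΣN' = 175.0 kN/m; ΣW sinα = 152.7 kN/m
Resisting = 81.3 + 175.0·tan29.7° = 81.3 + 99.8 = 181.2 kN/m
FS = 181.2 / 152.7 = 1.186

FS = 1.19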